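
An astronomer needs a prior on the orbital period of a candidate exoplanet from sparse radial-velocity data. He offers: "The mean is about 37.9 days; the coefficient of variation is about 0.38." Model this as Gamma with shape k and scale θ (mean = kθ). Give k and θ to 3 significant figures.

k ≈ 6.93, θ ≈ 5.47

For Gamma(k, scale θ): mean = kθ, variance = kθ², so CV = 1/√k.
CV = 0.38, hence k = 1/CV² = 6.93.
Then θ = mean/k = 37.9/6.93 = 5.47.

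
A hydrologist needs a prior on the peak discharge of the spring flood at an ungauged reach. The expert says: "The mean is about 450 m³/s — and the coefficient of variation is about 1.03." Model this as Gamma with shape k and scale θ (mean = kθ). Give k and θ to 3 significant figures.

For Gamma(k, scale θ): mean = kθ, variance = kθ², so CV = 1/√k.
CV = 1.03, hence k = 1/CV² = 0.943.
Then θ = mean/k = 450/0.943 = 477.

k ≈ 0.943, θ ≈ 477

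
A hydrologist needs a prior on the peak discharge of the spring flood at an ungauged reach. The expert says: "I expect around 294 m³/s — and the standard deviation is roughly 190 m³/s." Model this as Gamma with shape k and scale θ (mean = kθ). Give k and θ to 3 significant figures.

k ≈ 2.39, θ ≈ 123

For Gamma(k, scale θ): mean = kθ, variance = kθ², so CV = 1/√k.
CV = SD/mean = 190/294 = 0.6463, hence k = 1/CV² = 2.39.
Then θ = mean/k = 294/2.39 = 123.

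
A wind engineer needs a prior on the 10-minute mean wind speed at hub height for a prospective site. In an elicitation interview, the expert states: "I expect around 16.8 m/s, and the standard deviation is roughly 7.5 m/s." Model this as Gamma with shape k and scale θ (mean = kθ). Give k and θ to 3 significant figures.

For Gamma(k, scale θ): mean = kθ, variance = kθ², so CV = 1/√k.
CV = SD/mean = 7.5/16.8 = 0.4464, hence k = 1/CV² = 5.02.
Then θ = mean/k = 16.8/5.02 = 3.35.

k ≈ 5.02, θ ≈ 3.35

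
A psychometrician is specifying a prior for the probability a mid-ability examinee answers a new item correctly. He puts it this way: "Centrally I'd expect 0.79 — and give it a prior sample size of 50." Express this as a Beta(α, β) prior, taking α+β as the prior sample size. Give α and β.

Under the effective-sample-size interpretation, Beta(α, β) has prior mean α/(α+β) and prior sample size α+β.
So α+β = 50 and α/(α+β) = 0.79, giving α = 0.79·50 = 39.5 and β = 50 − 39.5 = 10.5.

α = 39.5, β = 10.5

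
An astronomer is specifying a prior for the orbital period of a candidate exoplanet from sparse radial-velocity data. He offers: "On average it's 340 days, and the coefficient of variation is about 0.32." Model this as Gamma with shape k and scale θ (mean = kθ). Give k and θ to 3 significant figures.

For Gamma(k, scale θ): mean = kθ, variance = kθ², so CV = 1/√k.
CV = 0.32, hence k = 1/CV² = 9.77.
Then θ = mean/k = 340/9.77 = 34.8.

k ≈ 9.77, θ ≈ 34.8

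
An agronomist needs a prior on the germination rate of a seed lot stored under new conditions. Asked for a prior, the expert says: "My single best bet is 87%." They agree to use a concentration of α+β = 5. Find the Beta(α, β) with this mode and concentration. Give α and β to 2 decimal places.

For α,β > 1 the Beta mode is (α−1)/(α+β−2). With α+β = 5, the mode is (α−1)/3.
Set (α−1)/3 = 0.87 → α = 1 + 0.87·3 = 3.61.
β = 5 − α = 1.39.

α = 3.61, β = 1.39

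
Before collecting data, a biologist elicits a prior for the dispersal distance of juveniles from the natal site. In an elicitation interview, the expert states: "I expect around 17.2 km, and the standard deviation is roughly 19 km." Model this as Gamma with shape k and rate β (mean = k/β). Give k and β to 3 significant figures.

k ≈ 0.82, β ≈ 0.0476

For Gamma(k, rate β): mean = k/β, variance = k/β², so CV = 1/√k.
CV = SD/mean = 19/17.2 = 1.105, hence k = 1/CV² = 0.82.
Then β = k/mean = 0.82/17.2 = 0.0476.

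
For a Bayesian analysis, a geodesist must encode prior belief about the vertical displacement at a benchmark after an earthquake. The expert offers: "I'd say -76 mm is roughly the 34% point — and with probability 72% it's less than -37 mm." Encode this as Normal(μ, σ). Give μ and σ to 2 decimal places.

The p-quantile of Normal(μ,σ) is μ + z_p·σ, with z_{0.34} = -0.4125 and z_{0.72} = 0.5828.
Eliminate σ: μ = (z₂·x₁ − z₁·x₂)/(z₂ − z₁) = (0.5828·-76 − (-0.4125)·-37)/0.9953 = -59.84.
Then σ = (x₂ − x₁)/(z₂ − z₁) = (-37 − -76)/0.9953 = 39.18.

μ = -59.84, σ = 39.18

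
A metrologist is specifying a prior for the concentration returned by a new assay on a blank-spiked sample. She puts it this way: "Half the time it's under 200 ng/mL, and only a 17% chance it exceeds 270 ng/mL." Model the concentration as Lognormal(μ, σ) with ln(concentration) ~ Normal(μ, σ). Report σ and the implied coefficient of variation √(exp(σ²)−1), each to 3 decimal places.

σ ≈ 0.315, CV ≈ 0.322

If T ~ Lognormal(μ,σ) then ln T ~ Normal(μ,σ), so the p-quantile of ln T is μ + z_p·σ.
ln(200) = 5.298 and ln(270) = 5.598; z_{0.5} = 0, z_{0.83} = 0.9542.
σ = (5.598 − 5.298)/(0.9542 − (0)) = 0.315.
μ = 5.298 − (0)·0.315 = 5.298.
CV = √(exp(σ²)−1) = √(exp(0.0989)−1) = 0.322.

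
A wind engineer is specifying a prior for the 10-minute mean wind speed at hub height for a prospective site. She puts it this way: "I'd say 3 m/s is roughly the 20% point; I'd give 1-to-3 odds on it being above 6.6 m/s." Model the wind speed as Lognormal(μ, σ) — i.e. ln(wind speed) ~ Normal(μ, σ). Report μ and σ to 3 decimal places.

If T ~ Lognormal(μ,σ) then ln T ~ Normal(μ,σ), so the p-quantile of ln T is μ + z_p·σ.
ln(3) = 1.099 and ln(6.6) = 1.887; z_{0.2} = -0.8416, z_{0.75} = 0.6745.
σ = (1.887 − 1.099)/(0.6745 − (-0.8416)) = 0.520.
μ = 1.099 − (-0.8416)·0.520 = 1.536.

μ ≈ 1.536, σ ≈ 0.520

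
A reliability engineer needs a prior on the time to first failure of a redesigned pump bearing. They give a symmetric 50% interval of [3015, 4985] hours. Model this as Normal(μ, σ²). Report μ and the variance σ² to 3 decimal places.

A symmetric 50% interval runs μ ± z·σ with z = 0.6745.
Half-width = 985, so σ = 985/0.6745 = 1460.3632 and σ² = 2132660.633.
μ is the interval midpoint, 4000.000.

μ = 4000.000, σ² = 2132660.633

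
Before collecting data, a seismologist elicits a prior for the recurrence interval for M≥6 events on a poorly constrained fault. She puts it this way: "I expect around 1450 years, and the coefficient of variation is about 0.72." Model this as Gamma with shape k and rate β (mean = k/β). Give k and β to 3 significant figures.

k ≈ 1.93, β ≈ 0.00133

For Gamma(k, rate β): mean = k/β, variance = k/β², so CV = 1/√k.
CV = 0.72, hence k = 1/CV² = 1.93.
Then β = k/mean = 1.93/1450 = 0.00133.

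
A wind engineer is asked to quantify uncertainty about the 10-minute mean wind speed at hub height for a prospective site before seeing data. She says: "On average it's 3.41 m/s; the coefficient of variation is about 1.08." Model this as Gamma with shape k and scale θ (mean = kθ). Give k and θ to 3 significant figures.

k ≈ 0.857, θ ≈ 3.98

For Gamma(k, scale θ): mean = kθ, variance = kθ², so CV = 1/√k.
CV = 1.08, hence k = 1/CV² = 0.857.
Then θ = mean/k = 3.41/0.857 = 3.98.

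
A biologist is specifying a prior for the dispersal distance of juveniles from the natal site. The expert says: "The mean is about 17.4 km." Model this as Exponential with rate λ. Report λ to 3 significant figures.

λ ≈ 0.0575

Exponential mean = 1/λ, so λ = 1/17.4 = 0.0575.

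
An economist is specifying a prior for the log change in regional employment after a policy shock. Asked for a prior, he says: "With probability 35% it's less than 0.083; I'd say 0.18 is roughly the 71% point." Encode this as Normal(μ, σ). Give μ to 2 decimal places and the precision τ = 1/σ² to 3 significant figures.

The p-quantile of Normal(μ,σ) is μ + z_p·σ, with z_{0.35} = -0.3853 and z_{0.71} = 0.5534.
Eliminate σ: μ = (z₂·x₁ − z₁·x₂)/(z₂ − z₁) = (0.5534·0.083 − (-0.3853)·0.18)/0.9387 = 0.12.
Then σ = (x₂ − x₁)/(z₂ − z₁) = (0.18 − 0.083)/0.9387 = 0.10.
Precision τ = 1/σ² = 1/0.1033² = 93.7.

μ = 0.12, τ = 93.7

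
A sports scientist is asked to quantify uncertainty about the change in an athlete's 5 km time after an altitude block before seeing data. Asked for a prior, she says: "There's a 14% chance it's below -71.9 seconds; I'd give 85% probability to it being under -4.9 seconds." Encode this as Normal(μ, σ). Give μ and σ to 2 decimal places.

μ = -37.71, σ = 31.65

The p-quantile of Normal(μ,σ) is μ + z_p·σ, with z_{0.14} = -1.08 and z_{0.85} = 1.036.
Eliminate σ: μ = (z₂·x₁ − z₁·x₂)/(z₂ − z₁) = (1.036·-71.9 − (-1.08)·-4.9)/2.117 = -37.71.
Then σ = (x₂ − x₁)/(z₂ − z₁) = (-4.9 − -71.9)/2.117 = 31.65.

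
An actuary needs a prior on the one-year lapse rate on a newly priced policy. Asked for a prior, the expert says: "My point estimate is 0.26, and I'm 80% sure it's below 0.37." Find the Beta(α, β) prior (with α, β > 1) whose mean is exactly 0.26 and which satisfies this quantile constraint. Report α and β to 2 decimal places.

With mean 0.26 fixed, write α = 0.26s, β = 0.74s where s = α+β.
Need P(θ < 0.37) = 0.8 under Beta(0.26s, 0.74s). Normal approximation: (q−m)/√(m(1−m)/s) ≈ z_{0.8} = 0.842, so s ≈ 0.26·0.74·(0.842)²/(0.37−0.26)² = 11.3.
At s = 11.3: P(θ<0.37) ≈ 0.809. Adjusting to match 0.8 gives s ≈ 10.18.
So α = 0.26·10.18 ≈ 2.65, β = 0.74·10.18 ≈ 7.53.

α ≈ 2.65, β ≈ 7.53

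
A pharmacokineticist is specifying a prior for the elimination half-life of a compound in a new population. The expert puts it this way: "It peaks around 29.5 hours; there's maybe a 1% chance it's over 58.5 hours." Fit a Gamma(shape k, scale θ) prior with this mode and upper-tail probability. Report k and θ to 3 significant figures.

Gamma(k,θ) with k>1 has mode (k−1)θ, so θ = 29.5/(k−1).
Need P(X < 58.5) = 0.99 with θ tied to k this way. Start at k = 2, θ = 29.5: P(X<58.5) ≈ 0.589.
Too low — raise k to concentrate. Iterating converges to k ≈ 11.5.
Then θ = 29.5/(11.5−1) ≈ 2.81.

k ≈ 11.5, θ ≈ 2.81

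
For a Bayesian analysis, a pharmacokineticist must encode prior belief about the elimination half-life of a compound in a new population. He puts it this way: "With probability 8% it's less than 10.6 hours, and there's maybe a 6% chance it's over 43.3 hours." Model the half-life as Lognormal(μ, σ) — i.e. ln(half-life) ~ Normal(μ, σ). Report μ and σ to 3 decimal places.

If T ~ Lognormal(μ,σ) then ln T ~ Normal(μ,σ), so the p-quantile of ln T is μ + z_p·σ.
ln(10.6) = 2.361 and ln(43.3) = 3.768; z_{0.08} = -1.405, z_{0.94} = 1.555.
σ = (3.768 − 2.361)/(1.555 − (-1.405)) = 0.475.
μ = 2.361 − (-1.405)·0.475 = 3.029.

μ ≈ 3.029, σ ≈ 0.475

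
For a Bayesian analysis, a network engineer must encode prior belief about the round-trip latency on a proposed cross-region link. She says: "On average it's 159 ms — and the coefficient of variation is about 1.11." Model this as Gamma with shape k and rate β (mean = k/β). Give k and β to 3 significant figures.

For Gamma(k, rate β): mean = k/β, variance = k/β², so CV = 1/√k.
CV = 1.11, hence k = 1/CV² = 0.812.
Then β = k/mean = 0.812/159 = 0.0051.

k ≈ 0.812, β ≈ 0.0051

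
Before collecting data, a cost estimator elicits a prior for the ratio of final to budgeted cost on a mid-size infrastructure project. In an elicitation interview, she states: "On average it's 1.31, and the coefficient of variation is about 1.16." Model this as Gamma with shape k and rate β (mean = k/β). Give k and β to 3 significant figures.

k ≈ 0.743, β ≈ 0.567

For Gamma(k, rate β): mean = k/β, variance = k/β², so CV = 1/√k.
CV = 1.16, hence k = 1/CV² = 0.743.
Then β = k/mean = 0.743/1.31 = 0.567.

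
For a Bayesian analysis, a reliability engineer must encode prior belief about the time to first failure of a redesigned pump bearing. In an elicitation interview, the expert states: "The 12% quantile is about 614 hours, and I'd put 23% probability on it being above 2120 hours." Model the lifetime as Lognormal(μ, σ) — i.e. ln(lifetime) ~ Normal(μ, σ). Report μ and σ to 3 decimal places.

μ ≈ 7.181, σ ≈ 0.647

If T ~ Lognormal(μ,σ) then ln T ~ Normal(μ,σ), so the p-quantile of ln T is μ + z_p·σ.
ln(614) = 6.42 and ln(2120) = 7.659; z_{0.12} = -1.175, z_{0.77} = 0.7388.
σ = (7.659 − 6.42)/(0.7388 − (-1.175)) = 0.647.
μ = 6.42 − (-1.175)·0.647 = 7.181.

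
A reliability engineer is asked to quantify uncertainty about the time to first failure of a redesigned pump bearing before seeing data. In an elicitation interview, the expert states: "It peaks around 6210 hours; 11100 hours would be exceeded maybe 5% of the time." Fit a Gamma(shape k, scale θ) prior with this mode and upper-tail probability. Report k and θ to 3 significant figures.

k ≈ 9.26, θ ≈ 751

Gamma(k,θ) with k>1 has mode (k−1)θ, so θ = 6210/(k−1).
Need P(X < 11100) = 0.95 with θ tied to k this way. Start at k = 2, θ = 6210: P(X<11100) ≈ 0.533.
Too low — raise k to concentrate. Iterating converges to k ≈ 9.26.
Then θ = 6210/(9.26−1) ≈ 751.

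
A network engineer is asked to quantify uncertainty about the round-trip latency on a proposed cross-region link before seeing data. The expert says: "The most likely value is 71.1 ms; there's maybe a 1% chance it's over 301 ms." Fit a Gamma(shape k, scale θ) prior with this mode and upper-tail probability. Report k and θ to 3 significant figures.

k ≈ 2.98, θ ≈ 36

Gamma(k,θ) with k>1 has mode (k−1)θ, so θ = 71.1/(k−1).
Need P(X < 301) = 0.99 with θ tied to k this way. Start at k = 2, θ = 71.1: P(X<301) ≈ 0.924.
Too low — raise k to concentrate. Iterating converges to k ≈ 2.98.
Then θ = 71.1/(2.98−1) ≈ 36.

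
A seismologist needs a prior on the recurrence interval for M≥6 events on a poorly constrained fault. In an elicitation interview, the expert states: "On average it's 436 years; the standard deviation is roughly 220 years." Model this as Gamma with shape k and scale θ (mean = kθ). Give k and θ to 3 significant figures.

k ≈ 3.93, θ ≈ 111

For Gamma(k, scale θ): mean = kθ, variance = kθ², so CV = 1/√k.
CV = SD/mean = 220/436 = 0.5046, hence k = 1/CV² = 3.93.
Then θ = mean/k = 436/3.93 = 111.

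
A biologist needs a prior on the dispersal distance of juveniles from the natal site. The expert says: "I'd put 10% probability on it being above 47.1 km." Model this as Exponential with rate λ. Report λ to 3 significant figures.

P(T > 47.1) = e^(−λ·47.1) = 0.1, so λ = −ln(0.1)/47.1 = 0.0489.

λ ≈ 0.0489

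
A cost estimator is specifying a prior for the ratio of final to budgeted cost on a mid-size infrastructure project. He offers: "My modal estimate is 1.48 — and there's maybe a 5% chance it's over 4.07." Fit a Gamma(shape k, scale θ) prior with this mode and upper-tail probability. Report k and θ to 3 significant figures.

k ≈ 3.62, θ ≈ 0.564

Gamma(k,θ) with k>1 has mode (k−1)θ, so θ = 1.48/(k−1).
Need P(X < 4.07) = 0.95 with θ tied to k this way. Start at k = 2, θ = 1.48: P(X<4.07) ≈ 0.760.
Too low — raise k to concentrate. Iterating converges to k ≈ 3.62.
Then θ = 1.48/(3.62−1) ≈ 0.564.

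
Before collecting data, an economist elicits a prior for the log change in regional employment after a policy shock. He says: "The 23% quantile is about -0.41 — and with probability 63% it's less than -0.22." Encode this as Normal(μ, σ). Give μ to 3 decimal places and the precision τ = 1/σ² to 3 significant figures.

For Normal(μ,σ), the p-quantile is μ + z_p·σ. Here z_{0.23} = -0.7388, z_{0.63} = 0.3319.
So -0.41 = μ − 0.7388σ and -0.22 = μ + 0.3319σ.
Subtracting: σ = (-0.22 − -0.41)/(0.3319 − (-0.7388)) = 0.177.
Then μ = -0.41 − (-0.7388)·0.177 = -0.279.
Precision τ = 1/σ² = 1/0.1775² = 31.8.

μ = -0.279, τ = 31.8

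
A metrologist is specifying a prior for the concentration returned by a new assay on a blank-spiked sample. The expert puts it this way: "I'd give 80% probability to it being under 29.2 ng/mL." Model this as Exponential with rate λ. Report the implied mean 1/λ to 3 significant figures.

P(T < 29.2) = 1 − e^(−λ·29.2) = 0.8, so λ = −ln(1−0.8)/29.2 = −ln(0.2)/29.2 = 0.0551.
Mean = 1/λ = 18.1 ng/mL.

mean ≈ 18.1 ng/mL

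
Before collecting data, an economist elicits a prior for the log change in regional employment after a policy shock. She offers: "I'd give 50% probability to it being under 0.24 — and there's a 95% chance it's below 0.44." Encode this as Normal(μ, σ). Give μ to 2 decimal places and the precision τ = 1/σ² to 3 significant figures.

μ = 0.24, τ = 67.6

For Normal(μ,σ), the p-quantile is μ + z_p·σ. Here z_{0.5} = 0, z_{0.95} = 1.645.
So 0.24 = μ + 0σ and 0.44 = μ + 1.645σ.
Subtracting: σ = (0.44 − 0.24)/(1.645 − (0)) = 0.12.
Then μ = 0.24 − (0)·0.12 = 0.24.
Precision τ = 1/σ² = 1/0.1216² = 67.6.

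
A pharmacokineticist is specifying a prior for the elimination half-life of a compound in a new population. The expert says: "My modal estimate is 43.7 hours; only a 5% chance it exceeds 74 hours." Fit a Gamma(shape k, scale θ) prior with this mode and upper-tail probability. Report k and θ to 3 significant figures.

Gamma(k,θ) with k>1 has mode (k−1)θ, so θ = 43.7/(k−1).
Need P(X < 74) = 0.95 with θ tied to k this way. Start at k = 2, θ = 43.7: P(X<74) ≈ 0.505.
Too low — raise k to concentrate. Iterating converges to k ≈ 11.1.
Then θ = 43.7/(11.1−1) ≈ 4.34.

k ≈ 11.1, θ ≈ 4.34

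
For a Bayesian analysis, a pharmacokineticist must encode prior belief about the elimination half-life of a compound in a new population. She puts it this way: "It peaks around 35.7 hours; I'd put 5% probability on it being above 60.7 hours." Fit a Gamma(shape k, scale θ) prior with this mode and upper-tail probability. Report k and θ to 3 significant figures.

k ≈ 10.9, θ ≈ 3.6

Gamma(k,θ) with k>1 has mode (k−1)θ, so θ = 35.7/(k−1).
Need P(X < 60.7) = 0.95 with θ tied to k this way. Start at k = 2, θ = 35.7: P(X<60.7) ≈ 0.507.
Too low — raise k to concentrate. Iterating converges to k ≈ 10.9.
Then θ = 35.7/(10.9−1) ≈ 3.6.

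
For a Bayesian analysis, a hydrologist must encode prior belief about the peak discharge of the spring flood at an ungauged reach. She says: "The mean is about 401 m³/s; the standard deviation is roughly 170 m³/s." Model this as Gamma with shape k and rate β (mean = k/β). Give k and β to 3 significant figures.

k ≈ 5.56, β ≈ 0.0139

For Gamma(k, rate β): mean = k/β, variance = k/β², so CV = 1/√k.
CV = SD/mean = 170/401 = 0.4239, hence k = 1/CV² = 5.56.
Then β = k/mean = 5.56/401 = 0.0139.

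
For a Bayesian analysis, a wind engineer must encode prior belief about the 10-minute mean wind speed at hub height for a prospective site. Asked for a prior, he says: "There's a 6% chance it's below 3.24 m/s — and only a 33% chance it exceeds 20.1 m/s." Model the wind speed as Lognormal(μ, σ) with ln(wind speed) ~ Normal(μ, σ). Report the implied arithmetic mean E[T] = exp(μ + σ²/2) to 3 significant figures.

E[T] ≈ 20.4 m/s

If T ~ Lognormal(μ,σ) then ln T ~ Normal(μ,σ), so the p-quantile of ln T is μ + z_p·σ.
ln(3.24) = 1.176 and ln(20.1) = 3.001; z_{0.06} = -1.555, z_{0.67} = 0.4399.
σ = (3.001 − 1.176)/(0.4399 − (-1.555)) = 0.915.
μ = 1.176 − (-1.555)·0.915 = 2.598.
E[T] = exp(μ + σ²/2) = exp(2.598 + 0.4186) = 20.4 m/s.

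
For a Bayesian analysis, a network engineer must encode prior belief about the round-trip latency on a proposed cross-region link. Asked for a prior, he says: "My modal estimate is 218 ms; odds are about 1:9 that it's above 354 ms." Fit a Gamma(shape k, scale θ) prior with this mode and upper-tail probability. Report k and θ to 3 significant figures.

k ≈ 9.01, θ ≈ 27.2

Gamma(k,θ) with k>1 has mode (k−1)θ, so θ = 218/(k−1).
Need P(X < 354) = 0.9 with θ tied to k this way. Start at k = 2, θ = 218: P(X<354) ≈ 0.483.
Too low — raise k to concentrate. Iterating converges to k ≈ 9.01.
Then θ = 218/(9.01−1) ≈ 27.2.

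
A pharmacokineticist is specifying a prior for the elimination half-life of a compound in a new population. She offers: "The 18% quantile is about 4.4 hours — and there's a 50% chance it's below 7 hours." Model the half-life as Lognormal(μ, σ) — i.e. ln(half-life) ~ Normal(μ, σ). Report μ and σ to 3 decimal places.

If T ~ Lognormal(μ,σ) then ln T ~ Normal(μ,σ), so the p-quantile of ln T is μ + z_p·σ.
ln(4.4) = 1.482 and ln(7) = 1.946; z_{0.18} = -0.9154, z_{0.5} = 0.
σ = (1.946 − 1.482)/(0 − (-0.9154)) = 0.507.
μ = 1.482 − (-0.9154)·0.507 = 1.946.

μ ≈ 1.946, σ ≈ 0.507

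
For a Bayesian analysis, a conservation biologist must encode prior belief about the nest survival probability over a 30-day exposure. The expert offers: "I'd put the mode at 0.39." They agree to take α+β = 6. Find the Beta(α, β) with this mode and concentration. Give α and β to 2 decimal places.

For α,β > 1 the Beta mode is (α−1)/(α+β−2). With α+β = 6, the mode is (α−1)/4.
Set (α−1)/4 = 0.39 → α = 1 + 0.39·4 = 2.56.
β = 6 − α = 3.44.

α = 2.56, β = 3.44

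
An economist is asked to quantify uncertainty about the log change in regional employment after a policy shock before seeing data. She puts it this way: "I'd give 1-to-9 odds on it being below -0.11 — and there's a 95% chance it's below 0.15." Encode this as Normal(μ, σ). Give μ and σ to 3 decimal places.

μ = 0.004, σ = 0.089

The p-quantile of Normal(μ,σ) is μ + z_p·σ, with z_{0.1} = -1.282 and z_{0.95} = 1.645.
Eliminate σ: μ = (z₂·x₁ − z₁·x₂)/(z₂ − z₁) = (1.645·-0.11 − (-1.282)·0.15)/2.926 = 0.004.
Then σ = (x₂ − x₁)/(z₂ − z₁) = (0.15 − -0.11)/2.926 = 0.089.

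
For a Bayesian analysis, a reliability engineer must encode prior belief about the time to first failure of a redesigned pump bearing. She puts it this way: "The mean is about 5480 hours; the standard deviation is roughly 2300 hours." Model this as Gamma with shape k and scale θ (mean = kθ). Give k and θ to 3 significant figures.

For Gamma(k, scale θ): mean = kθ, variance = kθ², so CV = 1/√k.
CV = SD/mean = 2300/5480 = 0.4197, hence k = 1/CV² = 5.68.
Then θ = mean/k = 5480/5.68 = 965.

k ≈ 5.68, θ ≈ 965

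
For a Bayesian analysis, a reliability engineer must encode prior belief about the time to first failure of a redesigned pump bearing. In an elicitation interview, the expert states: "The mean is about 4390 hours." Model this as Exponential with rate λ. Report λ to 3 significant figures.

Exponential mean = 1/λ, so λ = 1/4390.0 = 0.000228.

λ ≈ 0.000228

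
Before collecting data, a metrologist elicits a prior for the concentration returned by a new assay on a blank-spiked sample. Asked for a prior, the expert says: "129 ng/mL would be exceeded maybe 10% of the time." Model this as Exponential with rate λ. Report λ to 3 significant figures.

λ ≈ 0.0178

P(T > 129.0) = e^(−λ·129.0) = 0.1, so λ = −ln(0.1)/129.0 = 0.0178.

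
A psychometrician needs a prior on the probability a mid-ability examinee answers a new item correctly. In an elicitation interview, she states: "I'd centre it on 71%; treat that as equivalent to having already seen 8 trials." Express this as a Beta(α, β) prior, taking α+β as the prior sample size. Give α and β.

Under the effective-sample-size interpretation, Beta(α, β) has prior mean α/(α+β) and prior sample size α+β.
So α+β = 8 and α/(α+β) = 0.71, giving α = 0.71·8 = 5.68 and β = 8 − 5.68 = 2.32.

α = 5.68, β = 2.32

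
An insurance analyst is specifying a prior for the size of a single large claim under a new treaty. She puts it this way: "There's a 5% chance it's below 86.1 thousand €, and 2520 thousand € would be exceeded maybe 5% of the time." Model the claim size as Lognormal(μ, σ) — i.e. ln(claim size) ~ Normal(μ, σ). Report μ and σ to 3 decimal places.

μ ≈ 6.144, σ ≈ 1.026

If T ~ Lognormal(μ,σ) then ln T ~ Normal(μ,σ), so the p-quantile of ln T is μ + z_p·σ.
ln(86.1) = 4.456 and ln(2520) = 7.832; z_{0.05} = -1.645, z_{0.95} = 1.645.
σ = (7.832 − 4.456)/(1.645 − (-1.645)) = 1.026.
μ = 4.456 − (-1.645)·1.026 = 6.144.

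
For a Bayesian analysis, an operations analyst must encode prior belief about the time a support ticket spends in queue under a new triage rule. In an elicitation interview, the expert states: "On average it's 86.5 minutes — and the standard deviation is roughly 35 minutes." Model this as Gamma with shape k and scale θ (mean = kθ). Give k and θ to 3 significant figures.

k ≈ 6.11, θ ≈ 14.2

For Gamma(k, scale θ): mean = kθ, variance = kθ², so CV = 1/√k.
CV = SD/mean = 35/86.5 = 0.4046, hence k = 1/CV² = 6.11.
Then θ = mean/k = 86.5/6.11 = 14.2.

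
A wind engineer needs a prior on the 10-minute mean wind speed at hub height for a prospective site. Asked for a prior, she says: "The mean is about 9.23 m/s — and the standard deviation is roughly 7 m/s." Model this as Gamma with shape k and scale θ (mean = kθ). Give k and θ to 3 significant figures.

For Gamma(k, scale θ): mean = kθ, variance = kθ², so CV = 1/√k.
CV = SD/mean = 7/9.23 = 0.7584, hence k = 1/CV² = 1.74.
Then θ = mean/k = 9.23/1.74 = 5.31.

k ≈ 1.74, θ ≈ 5.31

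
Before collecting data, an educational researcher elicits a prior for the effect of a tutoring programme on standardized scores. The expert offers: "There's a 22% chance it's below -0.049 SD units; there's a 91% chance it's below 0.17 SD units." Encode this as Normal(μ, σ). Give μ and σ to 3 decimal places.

μ = 0.031, σ = 0.104

For Normal(μ,σ), the p-quantile is μ + z_p·σ. Here z_{0.22} = -0.7722, z_{0.91} = 1.341.
So -0.049 = μ − 0.7722σ and 0.17 = μ + 1.341σ.
Subtracting: σ = (0.17 − -0.049)/(1.341 − (-0.7722)) = 0.104.
Then μ = -0.049 − (-0.7722)·0.104 = 0.031.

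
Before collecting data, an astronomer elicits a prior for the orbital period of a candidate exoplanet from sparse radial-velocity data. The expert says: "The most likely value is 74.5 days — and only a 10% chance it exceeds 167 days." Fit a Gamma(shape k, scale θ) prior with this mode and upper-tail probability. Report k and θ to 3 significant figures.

Gamma(k,θ) with k>1 has mode (k−1)θ, so θ = 74.5/(k−1).
Need P(X < 167) = 0.9 with θ tied to k this way. Start at k = 2, θ = 74.5: P(X<167) ≈ 0.655.
Too low — raise k to concentrate. Iterating converges to k ≈ 3.95.
Then θ = 74.5/(3.95−1) ≈ 25.2.

k ≈ 3.95, θ ≈ 25.2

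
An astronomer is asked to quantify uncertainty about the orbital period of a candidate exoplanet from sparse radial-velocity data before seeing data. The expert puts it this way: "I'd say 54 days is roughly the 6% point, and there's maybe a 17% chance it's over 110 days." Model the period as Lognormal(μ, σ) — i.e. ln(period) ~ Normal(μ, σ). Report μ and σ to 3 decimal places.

μ ≈ 4.430, σ ≈ 0.284

If T ~ Lognormal(μ,σ) then ln T ~ Normal(μ,σ), so the p-quantile of ln T is μ + z_p·σ.
ln(54) = 3.989 and ln(110) = 4.7; z_{0.06} = -1.555, z_{0.83} = 0.9542.
σ = (4.7 − 3.989)/(0.9542 − (-1.555)) = 0.284.
μ = 3.989 − (-1.555)·0.284 = 4.430.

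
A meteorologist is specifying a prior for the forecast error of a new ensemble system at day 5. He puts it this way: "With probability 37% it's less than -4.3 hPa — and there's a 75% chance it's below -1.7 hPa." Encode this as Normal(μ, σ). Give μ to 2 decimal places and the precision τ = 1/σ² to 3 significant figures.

The p-quantile of Normal(μ,σ) is μ + z_p·σ, with z_{0.37} = -0.3319 and z_{0.75} = 0.6745.
Eliminate σ: μ = (z₂·x₁ − z₁·x₂)/(z₂ − z₁) = (0.6745·-4.3 − (-0.3319)·-1.7)/1.006 = -3.44.
Then σ = (x₂ − x₁)/(z₂ − z₁) = (-1.7 − -4.3)/1.006 = 2.58.
Precision τ = 1/σ² = 1/2.584² = 0.15.

μ = -3.44, τ = 0.15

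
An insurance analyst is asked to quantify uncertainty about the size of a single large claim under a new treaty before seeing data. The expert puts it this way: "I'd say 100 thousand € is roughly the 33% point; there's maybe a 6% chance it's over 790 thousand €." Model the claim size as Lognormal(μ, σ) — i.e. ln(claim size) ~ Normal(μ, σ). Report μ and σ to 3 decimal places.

μ ≈ 5.061, σ ≈ 1.036

If T ~ Lognormal(μ,σ) then ln T ~ Normal(μ,σ), so the p-quantile of ln T is μ + z_p·σ.
ln(100) = 4.605 and ln(790) = 6.672; z_{0.33} = -0.4399, z_{0.94} = 1.555.
σ = (6.672 − 4.605)/(1.555 − (-0.4399)) = 1.036.
μ = 4.605 − (-0.4399)·1.036 = 5.061.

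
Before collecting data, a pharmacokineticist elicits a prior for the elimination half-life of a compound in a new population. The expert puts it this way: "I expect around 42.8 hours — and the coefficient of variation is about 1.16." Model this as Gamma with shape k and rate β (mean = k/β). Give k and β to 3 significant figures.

For Gamma(k, rate β): mean = k/β, variance = k/β², so CV = 1/√k.
CV = 1.16, hence k = 1/CV² = 0.743.
Then β = k/mean = 0.743/42.8 = 0.0174.

k ≈ 0.743, β ≈ 0.0174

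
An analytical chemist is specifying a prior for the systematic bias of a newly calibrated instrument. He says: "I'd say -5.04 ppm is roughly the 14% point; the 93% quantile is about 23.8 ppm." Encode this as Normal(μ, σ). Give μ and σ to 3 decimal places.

For Normal(μ,σ), the p-quantile is μ + z_p·σ. Here z_{0.14} = -1.08, z_{0.93} = 1.476.
So -5.04 = μ − 1.08σ and 23.8 = μ + 1.476σ.
Subtracting: σ = (23.8 − -5.04)/(1.476 − (-1.08)) = 11.283.
Then μ = -5.04 − (-1.08)·11.283 = 7.149.

μ = 7.149, σ = 11.283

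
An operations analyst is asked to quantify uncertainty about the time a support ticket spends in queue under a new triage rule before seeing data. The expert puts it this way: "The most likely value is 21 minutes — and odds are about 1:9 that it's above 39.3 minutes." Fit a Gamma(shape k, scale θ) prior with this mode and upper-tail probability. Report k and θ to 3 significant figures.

Gamma(k,θ) with k>1 has mode (k−1)θ, so θ = 21/(k−1).
Need P(X < 39.3) = 0.9 with θ tied to k this way. Start at k = 2, θ = 21: P(X<39.3) ≈ 0.558.
Too low — raise k to concentrate. Iterating converges to k ≈ 5.86.
Then θ = 21/(5.86−1) ≈ 4.32.

k ≈ 5.86, θ ≈ 4.32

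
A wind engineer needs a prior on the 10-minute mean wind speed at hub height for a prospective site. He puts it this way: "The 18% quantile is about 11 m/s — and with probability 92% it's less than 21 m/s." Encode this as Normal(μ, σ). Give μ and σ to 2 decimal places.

μ = 14.94, σ = 4.31

For Normal(μ,σ), the p-quantile is μ + z_p·σ. Here z_{0.18} = -0.9154, z_{0.92} = 1.405.
So 11 = μ − 0.9154σ and 21 = μ + 1.405σ.
Subtracting: σ = (21 − 11)/(1.405 − (-0.9154)) = 4.31.
Then μ = 11 − (-0.9154)·4.31 = 14.94.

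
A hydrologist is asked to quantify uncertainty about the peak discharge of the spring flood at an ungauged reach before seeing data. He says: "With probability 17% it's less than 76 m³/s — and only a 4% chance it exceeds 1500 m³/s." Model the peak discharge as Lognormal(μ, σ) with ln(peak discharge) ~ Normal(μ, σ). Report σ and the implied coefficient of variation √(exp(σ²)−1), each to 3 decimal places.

If T ~ Lognormal(μ,σ) then ln T ~ Normal(μ,σ), so the p-quantile of ln T is μ + z_p·σ.
ln(76) = 4.331 and ln(1500) = 7.313; z_{0.17} = -0.9542, z_{0.96} = 1.751.
σ = (7.313 − 4.331)/(1.751 − (-0.9542)) = 1.103.
μ = 4.331 − (-0.9542)·1.103 = 5.383.
CV = √(exp(σ²)−1) = √(exp(1.2158)−1) = 1.540.

σ ≈ 1.103, CV ≈ 1.540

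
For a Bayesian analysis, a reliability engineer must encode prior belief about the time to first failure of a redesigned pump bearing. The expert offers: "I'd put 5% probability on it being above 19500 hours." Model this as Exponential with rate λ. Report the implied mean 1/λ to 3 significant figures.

P(T > 19500.0) = e^(−λ·19500.0) = 0.05, so λ = −ln(0.05)/19500.0 = 0.000154.
Mean = 1/λ = 6510 hours.

mean ≈ 6510 hours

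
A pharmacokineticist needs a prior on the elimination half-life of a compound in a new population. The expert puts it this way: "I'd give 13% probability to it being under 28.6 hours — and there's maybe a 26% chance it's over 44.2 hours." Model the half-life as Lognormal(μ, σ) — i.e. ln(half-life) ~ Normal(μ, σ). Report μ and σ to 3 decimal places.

μ ≈ 3.630, σ ≈ 0.246

If T ~ Lognormal(μ,σ) then ln T ~ Normal(μ,σ), so the p-quantile of ln T is μ + z_p·σ.
ln(28.6) = 3.353 and ln(44.2) = 3.789; z_{0.13} = -1.126, z_{0.74} = 0.6433.
σ = (3.789 − 3.353)/(0.6433 − (-1.126)) = 0.246.
μ = 3.353 − (-1.126)·0.246 = 3.630.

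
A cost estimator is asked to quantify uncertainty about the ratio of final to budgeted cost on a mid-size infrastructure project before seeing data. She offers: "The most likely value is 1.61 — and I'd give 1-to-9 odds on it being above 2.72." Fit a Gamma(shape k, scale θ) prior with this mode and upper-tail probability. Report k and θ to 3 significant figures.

Gamma(k,θ) with k>1 has mode (k−1)θ, so θ = 1.61/(k−1).
Need P(X < 2.72) = 0.9 with θ tied to k this way. Start at k = 2, θ = 1.61: P(X<2.72) ≈ 0.503.
Too low — raise k to concentrate. Iterating converges to k ≈ 7.88.
Then θ = 1.61/(7.88−1) ≈ 0.234.

k ≈ 7.88, θ ≈ 0.234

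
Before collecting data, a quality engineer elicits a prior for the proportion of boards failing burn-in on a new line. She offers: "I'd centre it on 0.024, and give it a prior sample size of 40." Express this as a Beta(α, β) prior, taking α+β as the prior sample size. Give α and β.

α = 0.96, β = 39.04

Under the effective-sample-size interpretation, Beta(α, β) has prior mean α/(α+β) and prior sample size α+β.
So α+β = 40 and α/(α+β) = 0.024, giving α = 0.024·40 = 0.96 and β = 40 − 0.96 = 39.04.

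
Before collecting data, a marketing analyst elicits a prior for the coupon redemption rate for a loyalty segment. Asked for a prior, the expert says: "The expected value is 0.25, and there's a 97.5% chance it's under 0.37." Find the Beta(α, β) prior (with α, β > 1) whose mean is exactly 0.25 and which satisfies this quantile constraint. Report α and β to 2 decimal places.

With mean 0.25 fixed, write α = 0.25s, β = 0.75s where s = α+β.
Need P(θ < 0.37) = 0.975 under Beta(0.25s, 0.75s). Normal approximation: (q−m)/√(m(1−m)/s) ≈ z_{0.975} = 1.96, so s ≈ 0.25·0.75·(1.96)²/(0.37−0.25)² = 50.0.
At s = 50.0: P(θ<0.37) ≈ 0.968. Adjusting to match 0.975 gives s ≈ 56.17.
So α = 0.25·56.17 ≈ 14.04, β = 0.75·56.17 ≈ 42.13.

α ≈ 14.04, β ≈ 42.13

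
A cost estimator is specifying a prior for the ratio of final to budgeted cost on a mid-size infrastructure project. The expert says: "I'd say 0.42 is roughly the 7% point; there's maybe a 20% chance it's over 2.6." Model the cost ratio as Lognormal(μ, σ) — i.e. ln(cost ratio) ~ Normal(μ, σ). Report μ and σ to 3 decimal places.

If T ~ Lognormal(μ,σ) then ln T ~ Normal(μ,σ), so the p-quantile of ln T is μ + z_p·σ.
ln(0.42) = -0.8675 and ln(2.6) = 0.9555; z_{0.07} = -1.476, z_{0.8} = 0.8416.
σ = (0.9555 − -0.8675)/(0.8416 − (-1.476)) = 0.787.
μ = -0.8675 − (-1.476)·0.787 = 0.293.

μ ≈ 0.293, σ ≈ 0.787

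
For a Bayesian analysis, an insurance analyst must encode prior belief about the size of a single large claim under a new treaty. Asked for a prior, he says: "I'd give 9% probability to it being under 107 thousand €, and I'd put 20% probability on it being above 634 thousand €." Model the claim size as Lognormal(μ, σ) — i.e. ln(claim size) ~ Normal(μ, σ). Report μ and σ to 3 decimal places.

μ ≈ 5.766, σ ≈ 0.815

If T ~ Lognormal(μ,σ) then ln T ~ Normal(μ,σ), so the p-quantile of ln T is μ + z_p·σ.
ln(107) = 4.673 and ln(634) = 6.452; z_{0.09} = -1.341, z_{0.8} = 0.8416.
σ = (6.452 − 4.673)/(0.8416 − (-1.341)) = 0.815.
μ = 4.673 − (-1.341)·0.815 = 5.766.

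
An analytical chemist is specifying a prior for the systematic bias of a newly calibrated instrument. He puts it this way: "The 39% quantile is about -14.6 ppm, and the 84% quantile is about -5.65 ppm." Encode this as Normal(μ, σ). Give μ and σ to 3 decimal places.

For Normal(μ,σ), the p-quantile is μ + z_p·σ. Here z_{0.39} = -0.2793, z_{0.84} = 0.9945.
So -14.6 = μ − 0.2793σ and -5.65 = μ + 0.9945σ.
Subtracting: σ = (-5.65 − -14.6)/(0.9945 − (-0.2793)) = 7.026.
Then μ = -14.6 − (-0.2793)·7.026 = -12.637.

μ = -12.637, σ = 7.026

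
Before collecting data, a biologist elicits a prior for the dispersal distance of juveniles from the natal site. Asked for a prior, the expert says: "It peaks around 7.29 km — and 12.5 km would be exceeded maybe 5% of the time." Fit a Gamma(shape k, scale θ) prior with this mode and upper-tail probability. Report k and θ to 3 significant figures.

k ≈ 10.6, θ ≈ 0.759

Gamma(k,θ) with k>1 has mode (k−1)θ, so θ = 7.29/(k−1).
Need P(X < 12.5) = 0.95 with θ tied to k this way. Start at k = 2, θ = 7.29: P(X<12.5) ≈ 0.511.
Too low — raise k to concentrate. Iterating converges to k ≈ 10.6.
Then θ = 7.29/(10.6−1) ≈ 0.759.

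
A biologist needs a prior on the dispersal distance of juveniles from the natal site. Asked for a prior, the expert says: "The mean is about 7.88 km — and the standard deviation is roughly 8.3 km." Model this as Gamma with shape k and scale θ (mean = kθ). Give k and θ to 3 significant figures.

For Gamma(k, scale θ): mean = kθ, variance = kθ², so CV = 1/√k.
CV = SD/mean = 8.3/7.88 = 1.053, hence k = 1/CV² = 0.901.
Then θ = mean/k = 7.88/0.901 = 8.74.

k ≈ 0.901, θ ≈ 8.74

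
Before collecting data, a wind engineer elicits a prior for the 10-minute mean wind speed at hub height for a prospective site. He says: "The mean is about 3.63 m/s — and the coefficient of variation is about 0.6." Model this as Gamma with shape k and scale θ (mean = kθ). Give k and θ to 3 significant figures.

For Gamma(k, scale θ): mean = kθ, variance = kθ², so CV = 1/√k.
CV = 0.6, hence k = 1/CV² = 2.78.
Then θ = mean/k = 3.63/2.78 = 1.31.

k ≈ 2.78, θ ≈ 1.31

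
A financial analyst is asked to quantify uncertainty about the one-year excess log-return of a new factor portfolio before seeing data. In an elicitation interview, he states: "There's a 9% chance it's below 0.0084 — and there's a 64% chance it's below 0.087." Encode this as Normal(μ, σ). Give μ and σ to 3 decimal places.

μ = 0.070, σ = 0.046

The p-quantile of Normal(μ,σ) is μ + z_p·σ, with z_{0.09} = -1.341 and z_{0.64} = 0.3585.
Eliminate σ: μ = (z₂·x₁ − z₁·x₂)/(z₂ − z₁) = (0.3585·0.0084 − (-1.341)·0.087)/1.699 = 0.070.
Then σ = (x₂ − x₁)/(z₂ − z₁) = (0.087 − 0.0084)/1.699 = 0.046.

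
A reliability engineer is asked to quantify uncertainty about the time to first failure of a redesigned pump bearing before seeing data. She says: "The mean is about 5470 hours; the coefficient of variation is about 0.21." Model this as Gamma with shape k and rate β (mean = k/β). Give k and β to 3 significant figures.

For Gamma(k, rate β): mean = k/β, variance = k/β², so CV = 1/√k.
CV = 0.21, hence k = 1/CV² = 22.7.
Then β = k/mean = 22.7/5470 = 0.00415.

k ≈ 22.7, β ≈ 0.00415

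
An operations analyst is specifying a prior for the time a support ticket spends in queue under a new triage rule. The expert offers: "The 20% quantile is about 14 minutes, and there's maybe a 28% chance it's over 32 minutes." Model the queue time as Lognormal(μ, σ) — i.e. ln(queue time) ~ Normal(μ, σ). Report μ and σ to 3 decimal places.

If T ~ Lognormal(μ,σ) then ln T ~ Normal(μ,σ), so the p-quantile of ln T is μ + z_p·σ.
ln(14) = 2.639 and ln(32) = 3.466; z_{0.2} = -0.8416, z_{0.72} = 0.5828.
σ = (3.466 − 2.639)/(0.5828 − (-0.8416)) = 0.580.
μ = 2.639 − (-0.8416)·0.580 = 3.127.

μ ≈ 3.127, σ ≈ 0.580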